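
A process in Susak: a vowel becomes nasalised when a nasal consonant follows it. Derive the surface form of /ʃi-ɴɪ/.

[ʃĩɴɪ]

The vowel /i/ is adjacent to the following nasal /ɴ/, so it acquires [+nasal] and surfaces as [ĩ].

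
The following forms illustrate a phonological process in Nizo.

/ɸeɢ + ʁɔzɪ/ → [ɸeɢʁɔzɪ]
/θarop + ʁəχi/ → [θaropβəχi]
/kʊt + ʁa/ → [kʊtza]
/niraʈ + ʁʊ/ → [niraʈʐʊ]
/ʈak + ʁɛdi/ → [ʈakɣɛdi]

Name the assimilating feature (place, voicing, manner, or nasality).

The segment that alternates is /ʁ/, which surfaces as [β] when adjacent to /p/.
/ʁ/ is uvular while /p/ is bilabial; the output [β] is bilabial, matching the trigger — so the feature that spreads is place.
The same holds elsewhere in the data: /ʁ/ → [z] after /t/ (uvular → alveolar, matching alveolar); /ʁ/ → [ʐ] after /ʈ/ (uvular → retroflex, matching retroflex); /ʁ/ → [ɣ] after /k/ (uvular → velar, matching velar) — only place changes, and always toward the preceding segment.
No alternation appears in [ɸeɢʁɔzɪ]: there the adjacent consonants already agree in place (/ʁ/ and /ɢ/ are both uvular), so this form is consistent with the same rule.

place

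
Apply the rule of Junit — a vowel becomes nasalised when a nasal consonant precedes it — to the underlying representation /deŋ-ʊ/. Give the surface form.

[deŋʊ̃]

The vowel /ʊ/ is adjacent to the preceding nasal /ŋ/, so it acquires [+nasal] and surfaces as [ʊ̃].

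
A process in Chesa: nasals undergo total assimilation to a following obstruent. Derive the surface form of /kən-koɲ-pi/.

/n/ is the segment targeted by the rule; it sits immediately before /k/, so it assimilates completely and surfaces as [k].
At the second juncture, /ɲ/ likewise becomes [p] adjacent to /p/.

[kəkkoppi]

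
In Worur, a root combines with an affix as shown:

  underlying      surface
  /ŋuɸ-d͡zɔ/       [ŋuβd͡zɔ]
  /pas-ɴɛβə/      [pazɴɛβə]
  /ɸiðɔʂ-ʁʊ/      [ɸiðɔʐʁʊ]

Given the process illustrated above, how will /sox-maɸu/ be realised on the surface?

The data show regressive voicing assimilation: /ɸ/ → [β] before /d͡z/; /s/ → [z] before /ɴ/; /ʂ/ → [ʐ] before /ʁ/. In each pair only voicing changes, matching the following consonant, while place and manner stay constant.
The rule targets /x/ (voiceless velar fricative), which sits before the trigger /m/ (voiced).
The voiced velar fricative is [ɣ], so /x/ → [ɣ].

[soɣmaɸu]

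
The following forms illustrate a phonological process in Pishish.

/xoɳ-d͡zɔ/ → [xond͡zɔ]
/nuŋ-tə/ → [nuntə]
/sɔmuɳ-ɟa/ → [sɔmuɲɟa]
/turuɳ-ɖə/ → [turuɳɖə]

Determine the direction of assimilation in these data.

Underlying /ɳ/ is realised as [n] next to /d͡z/; /d͡z/ itself does not change.
/ɳ/ is retroflex while /d͡z/ is alveolar; the output [n] is alveolar, matching the trigger — so the feature that spreads is place.
Checking the remaining alternations: /ŋ/ → [n] before /t/ (velar → alveolar, matching alveolar); /ɳ/ → [ɲ] before /ɟ/ (retroflex → palatal, matching palatal) — only place changes, and always toward the following segment.
No alternation appears in [turuɳɖə]: there the adjacent consonants already agree in place (/ɳ/ and /ɖ/ are both retroflex), so this form is consistent with the same rule.
Since the segment that changes precedes the conditioning segment, the assimilation is regressive.

regressive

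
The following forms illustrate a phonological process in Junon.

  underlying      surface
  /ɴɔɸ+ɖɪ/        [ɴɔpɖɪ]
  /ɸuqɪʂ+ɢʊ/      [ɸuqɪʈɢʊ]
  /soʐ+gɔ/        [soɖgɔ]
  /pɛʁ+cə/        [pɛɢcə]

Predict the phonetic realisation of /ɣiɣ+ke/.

The data show regressive manner assimilation: /ɸ/ → [p] before /ɖ/; /ʂ/ → [ʈ] before /ɢ/; /ʐ/ → [ɖ] before /g/; /ʁ/ → [ɢ] before /c/. In each pair only manner changes, matching the following consonant, while place and voice stay constant.
/ɣ/ is a voiced velar fricative. The following trigger /k/ is a stop, so /ɣ/ must become a stop as well.
Changing only its manner to stop gives [g] — the voiced velar stop.

[ɣigke]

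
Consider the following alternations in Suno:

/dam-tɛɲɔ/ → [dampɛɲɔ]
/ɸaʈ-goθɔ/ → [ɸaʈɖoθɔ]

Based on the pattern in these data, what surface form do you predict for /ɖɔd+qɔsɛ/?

[ɖɔdtɔsɛ]

The data show progressive place assimilation: /t/ → [p] after /m/; /g/ → [ɖ] after /ʈ/. In each pair only place changes, matching the preceding consonant, while manner and voice stay constant.
The rule targets /q/ (voiceless uvular stop), which sits after the trigger /d/ (alveolar).
A voiceless alveolar stop is [t], so the surface segment is [t].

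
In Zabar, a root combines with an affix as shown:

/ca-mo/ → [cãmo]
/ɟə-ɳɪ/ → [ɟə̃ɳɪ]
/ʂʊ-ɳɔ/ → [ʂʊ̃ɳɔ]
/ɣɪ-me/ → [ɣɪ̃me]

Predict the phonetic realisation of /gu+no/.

[gũno]

The data show regressive nasality assimilation (vowel nasalisation): /a/ → [ã] before /m/; /ə/ → [ə̃] before /ɳ/; /ʊ/ → [ʊ̃] before /ɳ/; /ɪ/ → [ɪ̃] before /m/ — a vowel is nasalised by an immediately following nasal consonant.
/u/ sits next to the nasal /n/ and is therefore nasalised to [ũ].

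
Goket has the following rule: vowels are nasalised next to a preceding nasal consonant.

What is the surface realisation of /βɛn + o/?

[βɛnõ]

The vowel /o/ is adjacent to the preceding nasal /n/, so it acquires [+nasal] and surfaces as [õ].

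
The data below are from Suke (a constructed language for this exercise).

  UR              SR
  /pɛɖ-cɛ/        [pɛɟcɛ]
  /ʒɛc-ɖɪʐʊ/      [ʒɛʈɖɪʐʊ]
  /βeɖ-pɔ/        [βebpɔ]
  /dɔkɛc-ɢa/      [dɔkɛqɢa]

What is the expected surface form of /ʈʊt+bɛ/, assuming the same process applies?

The data show regressive place assimilation: /ɖ/ → [ɟ] before /c/; /c/ → [ʈ] before /ɖ/; /ɖ/ → [b] before /p/; /c/ → [q] before /ɢ/. In each pair only place changes, matching the following consonant, while manner and voice stay constant.
The rule targets /t/ (voiceless alveolar stop), which sits before the trigger /b/ (bilabial).
The voiceless bilabial stop is [p], so /t/ → [p].

[ʈʊpbɛ]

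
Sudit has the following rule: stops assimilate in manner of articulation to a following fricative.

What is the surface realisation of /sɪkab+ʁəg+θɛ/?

/b/ is a voiced bilabial stop. The following trigger /ʁ/ is a fricative, so /b/ must become a fricative as well.
A voiced bilabial fricative is [β], so the surface segment is [β].
The same rule applies at the second boundary: /g/ → [ɣ] next to /θ/.

[sɪkaβʁəɣθɛ]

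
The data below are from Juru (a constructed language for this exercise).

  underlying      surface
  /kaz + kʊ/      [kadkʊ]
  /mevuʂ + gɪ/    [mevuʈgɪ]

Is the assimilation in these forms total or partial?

The segment that alternates is /z/, which surfaces as [d] when adjacent to /k/.
/z/ is a fricative while /k/ is a stop; the output [d] is a stop, matching the trigger — so the feature that spreads is manner.
Place and voice are unchanged, so the assimilation is partial, not total.
Checking the remaining alternation: /ʂ/ → [ʈ] before /g/ (fricative → stop, matching a stop) — only manner changes, and always toward the following segment.

partial assimilation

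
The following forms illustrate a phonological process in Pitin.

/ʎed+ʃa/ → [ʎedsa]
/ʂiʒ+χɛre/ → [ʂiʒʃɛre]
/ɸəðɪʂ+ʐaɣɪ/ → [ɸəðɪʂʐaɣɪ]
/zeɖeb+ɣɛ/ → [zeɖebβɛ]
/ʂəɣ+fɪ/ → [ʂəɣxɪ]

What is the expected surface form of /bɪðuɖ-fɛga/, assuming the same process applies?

The data show progressive place assimilation: /ʃ/ → [s] after /d/; /χ/ → [ʃ] after /ʒ/; /ɣ/ → [β] after /b/; /f/ → [x] after /ɣ/. In each pair only place changes, matching the preceding consonant, while manner and voice stay constant.
No alternation appears in [ɸəðɪʂʐaɣɪ]: there the adjacent consonants already agree in place (/ʐ/ and /ʂ/ are both retroflex), so this form is consistent with the same rule.
/f/ is a voiceless labiodental fricative. The preceding trigger /ɖ/ is retroflex, so /f/ must become retroflex as well.
Changing only its place to retroflex gives [ʂ] — the voiceless retroflex fricative.

[bɪðuɖʂɛga]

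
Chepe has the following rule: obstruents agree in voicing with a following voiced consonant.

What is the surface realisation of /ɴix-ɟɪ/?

/x/ is a voiceless velar fricative. The following trigger /ɟ/ is voiced, so /x/ must become voiced as well.
A voiced velar fricative is [ɣ], so the surface segment is [ɣ].

[ɴiɣɟɪ]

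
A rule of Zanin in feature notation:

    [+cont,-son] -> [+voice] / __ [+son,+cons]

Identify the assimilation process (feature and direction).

regressive voicing assimilation

The target ([+cont,-son], fricatives) acquires [+voice] next to a sonorant consonant ([+son,+cons]) — it takes on the voicing of its neighbour, so the feature that spreads is voicing.
The conditioning segment sits to the right of the focus bar, meaning the trigger follows the segment that changes — regressive assimilation.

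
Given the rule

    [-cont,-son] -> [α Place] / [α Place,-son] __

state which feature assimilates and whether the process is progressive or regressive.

The shared variable α links the value of the place features (abbreviated [Place]) on the target to the same value on the neighbouring segment, so place is the feature that assimilates.
Since the environment is written before the underscore, the trigger precedes the target; the direction is progressive.

progressive place assimilation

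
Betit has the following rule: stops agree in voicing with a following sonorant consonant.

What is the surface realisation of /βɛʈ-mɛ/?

The rule targets /ʈ/ (voiceless retroflex stop), which sits before the trigger /m/ (voiced).
Changing only its voicing to voiced gives [ɖ] — the voiced retroflex stop.

[βɛɖmɛ]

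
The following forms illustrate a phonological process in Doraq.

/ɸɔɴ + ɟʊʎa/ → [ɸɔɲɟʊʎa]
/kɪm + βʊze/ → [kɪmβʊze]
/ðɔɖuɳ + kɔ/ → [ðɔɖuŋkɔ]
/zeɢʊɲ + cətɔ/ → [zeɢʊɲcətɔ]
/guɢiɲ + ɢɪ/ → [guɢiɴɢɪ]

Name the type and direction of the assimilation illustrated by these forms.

regressive place assimilation

The segment that alternates is /ɴ/, which surfaces as [ɲ] when adjacent to /ɟ/.
/ɴ/ is uvular while /ɟ/ is palatal; the output [ɲ] is palatal, matching the trigger — so the feature that spreads is place.
Manner and voice are unchanged, so the assimilation is partial, not total.
Checking the remaining alternations: /ɳ/ → [ŋ] before /k/ (retroflex → velar, matching velar); /ɲ/ → [ɴ] before /ɢ/ (palatal → uvular, matching uvular) — only place changes, and always toward the following segment.
No alternation appears in [kɪmβʊze], [zeɢʊɲcətɔ]: there the adjacent consonants already agree in place (/m/ and /β/ are both bilabial; /ɲ/ and /c/ are both palatal), so these forms are consistent with the same rule.
Since the segment that changes precedes the conditioning segment, the assimilation is regressive.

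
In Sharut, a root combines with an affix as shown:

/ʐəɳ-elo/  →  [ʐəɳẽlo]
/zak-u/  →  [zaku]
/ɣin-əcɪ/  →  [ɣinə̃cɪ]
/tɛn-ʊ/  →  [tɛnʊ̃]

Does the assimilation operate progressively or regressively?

progressive

The vowel /e/ surfaces as nasalised [ẽ] next to the preceding nasal /ɳ/ — it has acquired the [+nasal] feature of its neighbour.
The other forms show the same pattern: /ə/ → [ə̃] after /n/; /ʊ/ → [ʊ̃] after /n/ — each time a vowel is nasalised next to a preceding nasal.
No change occurs in [zaku] because the vowel at the boundary is adjacent to an oral consonant, not a nasal (/u/ next to /k/).
Because the conditioning nasal is to the left of the vowel that changes, the process is progressive (perseverative).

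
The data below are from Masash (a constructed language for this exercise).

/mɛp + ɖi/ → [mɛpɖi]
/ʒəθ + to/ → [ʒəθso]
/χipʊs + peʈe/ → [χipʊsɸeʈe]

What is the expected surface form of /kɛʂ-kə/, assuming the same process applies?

[kɛʂxə]

The data show progressive manner assimilation: /t/ → [s] after /θ/; /p/ → [ɸ] after /s/. In each pair only manner changes, matching the preceding consonant, while place and voice stay constant.
Nothing changes in [mɛpɖi]: there the adjacent consonants already agree in manner (/ɖ/ and /p/ are both stops), so this form is consistent with the same rule.
The rule targets /k/ (voiceless velar stop), which sits after the trigger /ʂ/ (fricative).
The voiceless velar fricative is [x], so /k/ → [x].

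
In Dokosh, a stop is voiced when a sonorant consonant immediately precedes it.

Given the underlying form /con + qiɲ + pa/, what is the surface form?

The rule targets /q/ (voiceless uvular stop), which sits after the trigger /n/ (voiced).
Changing only its voicing to voiced gives [ɢ] — the voiced uvular stop.
At the second juncture, /p/ likewise becomes [b] adjacent to /ɲ/.

[conɢiɲba]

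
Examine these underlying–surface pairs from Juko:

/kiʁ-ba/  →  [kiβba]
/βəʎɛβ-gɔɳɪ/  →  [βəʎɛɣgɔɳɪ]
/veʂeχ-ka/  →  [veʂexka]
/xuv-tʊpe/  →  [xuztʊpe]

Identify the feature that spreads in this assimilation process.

The segment that alternates is /ʁ/, which surfaces as [β] when adjacent to /b/.
The change uvular → bilabial matches the place of the following /b/, identifying this as place assimilation.
Checking the remaining alternations: /β/ → [ɣ] before /g/ (bilabial → velar, matching velar); /χ/ → [x] before /k/ (uvular → velar, matching velar); /v/ → [z] before /t/ (labiodental → alveolar, matching alveolar) — only place changes, and always toward the following segment.

place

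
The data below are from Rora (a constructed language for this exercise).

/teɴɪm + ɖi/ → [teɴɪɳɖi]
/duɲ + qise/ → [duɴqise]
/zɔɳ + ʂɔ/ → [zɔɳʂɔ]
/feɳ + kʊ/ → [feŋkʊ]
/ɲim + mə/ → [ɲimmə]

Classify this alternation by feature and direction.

regressive place assimilation

The segment that alternates is /m/, which surfaces as [ɳ] when adjacent to /ɖ/.
The change bilabial → retroflex matches the place of the following /ɖ/, identifying this as place assimilation.
Manner and voice are unchanged, so the assimilation is partial, not total.
The other alternating forms pattern the same way: /ɲ/ → [ɴ] before /q/ (palatal → uvular, matching uvular); /ɳ/ → [ŋ] before /k/ (retroflex → velar, matching velar) — only place changes, and always toward the following segment.
No alternation appears in [zɔɳʂɔ], [ɲimmə]: there the adjacent consonants already agree in place (/ɳ/ and /ʂ/ are both retroflex; /m/ and /m/ are both bilabial), so these forms are consistent with the same rule.
The trigger is the following segment, so the direction is regressive (anticipatory).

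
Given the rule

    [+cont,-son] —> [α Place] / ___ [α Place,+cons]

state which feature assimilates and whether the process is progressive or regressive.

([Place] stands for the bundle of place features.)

The shared variable α links the value of the place features (abbreviated [Place]) on the target to the same value on the neighbouring segment, so place is the feature that assimilates.
Since the environment is written after the underscore, the trigger follows the target; the direction is regressive.

regressive place assimilation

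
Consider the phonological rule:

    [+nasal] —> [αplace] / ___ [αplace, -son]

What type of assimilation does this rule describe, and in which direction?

The rule copies the place features (abbreviated [place]) from the environment onto the target, so the assimilating feature is place.
Since the environment is written after the underscore, the trigger follows the target; the direction is regressive.

regressive place assimilation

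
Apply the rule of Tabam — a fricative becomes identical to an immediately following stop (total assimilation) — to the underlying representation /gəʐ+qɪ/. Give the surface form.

[gəqqɪ]

/ʐ/ is the segment targeted by the rule; it sits immediately before /q/, so it assimilates completely and surfaces as [q].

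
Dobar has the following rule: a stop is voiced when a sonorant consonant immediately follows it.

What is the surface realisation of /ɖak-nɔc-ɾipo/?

/k/ is a voiceless velar stop. The following trigger /n/ is voiced, so /k/ must become voiced as well.
The voiced velar stop is [g], so /k/ → [g].
At the second juncture, /c/ likewise becomes [ɟ] adjacent to /ɾ/.

[ɖagnɔɟɾipo]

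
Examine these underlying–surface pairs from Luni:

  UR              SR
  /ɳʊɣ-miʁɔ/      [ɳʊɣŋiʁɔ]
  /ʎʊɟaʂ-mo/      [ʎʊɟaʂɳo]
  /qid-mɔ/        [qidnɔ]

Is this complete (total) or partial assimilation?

Comparing underlying and surface forms, /m/ → [ŋ] is the alternation; the neighbouring /ɣ/ is constant.
The change bilabial → velar matches the place of the preceding /ɣ/, identifying this as place assimilation.
Manner and voice are unchanged, so the assimilation is partial, not total.
The same holds elsewhere in the data: /m/ → [ɳ] after /ʂ/ (bilabial → retroflex, matching retroflex); /m/ → [n] after /d/ (bilabial → alveolar, matching alveolar) — only place changes, and always toward the preceding segment.

partial assimilation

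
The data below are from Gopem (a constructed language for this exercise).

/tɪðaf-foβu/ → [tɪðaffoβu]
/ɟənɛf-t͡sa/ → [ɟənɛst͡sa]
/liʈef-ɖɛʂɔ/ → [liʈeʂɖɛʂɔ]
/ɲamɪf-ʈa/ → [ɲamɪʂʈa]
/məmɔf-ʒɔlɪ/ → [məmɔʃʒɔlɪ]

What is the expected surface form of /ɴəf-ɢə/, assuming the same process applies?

[ɴəχɢə]

The data show regressive place assimilation: /f/ → [s] before /t͡s/; /f/ → [ʂ] before /ɖ/; /f/ → [ʂ] before /ʈ/; /f/ → [ʃ] before /ʒ/. In each pair only place changes, matching the following consonant, while manner and voice stay constant.
Nothing changes in [tɪðaffoβu]: there the adjacent consonants already agree in place (/f/ and /f/ are both labiodental), so this form is consistent with the same rule.
The rule targets /f/ (voiceless labiodental fricative), which sits before the trigger /ɢ/ (uvular).
A voiceless uvular fricative is [χ], so the surface segment is [χ].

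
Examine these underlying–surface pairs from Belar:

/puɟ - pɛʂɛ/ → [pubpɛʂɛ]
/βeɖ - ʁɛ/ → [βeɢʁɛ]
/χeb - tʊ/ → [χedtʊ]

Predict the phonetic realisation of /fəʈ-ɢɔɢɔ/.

[fəqɢɔɢɔ]

The data show regressive place assimilation: /ɟ/ → [b] before /p/; /ɖ/ → [ɢ] before /ʁ/; /b/ → [d] before /t/. In each pair only place changes, matching the following consonant, while manner and voice stay constant.
The rule targets /ʈ/ (voiceless retroflex stop), which sits before the trigger /ɢ/ (uvular).
A voiceless uvular stop is [q], so the surface segment is [q].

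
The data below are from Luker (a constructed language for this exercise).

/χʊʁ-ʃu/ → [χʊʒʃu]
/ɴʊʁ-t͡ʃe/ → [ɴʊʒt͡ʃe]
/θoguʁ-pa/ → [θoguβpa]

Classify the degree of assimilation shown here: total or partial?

partial assimilation

The segment that alternates is /ʁ/, which surfaces as [ʒ] when adjacent to /ʃ/.
/ʁ/ is uvular while /ʃ/ is postalveolar; the output [ʒ] is postalveolar, matching the trigger — so the feature that spreads is place.
Manner and voice are unchanged, so the assimilation is partial, not total.
The other alternating forms pattern the same way: /ʁ/ → [ʒ] before /t͡ʃ/ (uvular → postalveolar, matching postalveolar); /ʁ/ → [β] before /p/ (uvular → bilabial, matching bilabial) — only place changes, and always toward the following segment.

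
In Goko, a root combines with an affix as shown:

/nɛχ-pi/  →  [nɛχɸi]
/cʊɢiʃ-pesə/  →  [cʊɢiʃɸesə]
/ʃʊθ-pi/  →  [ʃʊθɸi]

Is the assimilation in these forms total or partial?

partial assimilation

Underlying /p/ is realised as [ɸ] next to /χ/; /χ/ itself does not change.
/p/ is a stop while /χ/ is a fricative; the output [ɸ] is a fricative, matching the trigger — so the feature that spreads is manner.
Place and voice are unchanged, so the assimilation is partial, not total.
Checking the remaining alternations: /p/ → [ɸ] after /ʃ/ (stop → fricative, matching a fricative); /p/ → [ɸ] after /θ/ (stop → fricative, matching a fricative) — only manner changes, and always toward the preceding segment.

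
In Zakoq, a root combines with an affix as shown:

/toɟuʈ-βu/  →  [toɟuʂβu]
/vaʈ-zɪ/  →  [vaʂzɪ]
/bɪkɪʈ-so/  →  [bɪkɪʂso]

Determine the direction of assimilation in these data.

regressive

Underlying /ʈ/ is realised as [ʂ] next to /β/; /β/ itself does not change.
/ʈ/ is a stop while /β/ is a fricative; the output [ʂ] is a fricative, matching the trigger — so the feature that spreads is manner.
The other alternating forms pattern the same way: /ʈ/ → [ʂ] before /z/ (stop → fricative, matching a fricative); /ʈ/ → [ʂ] before /s/ (stop → fricative, matching a fricative) — only manner changes, and always toward the following segment.
Since the segment that changes precedes the conditioning segment, the assimilation is regressive.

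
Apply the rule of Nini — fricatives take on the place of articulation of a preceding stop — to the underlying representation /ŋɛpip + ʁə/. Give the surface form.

[ŋɛpipβə]

/ʁ/ is a voiced uvular fricative. The preceding trigger /p/ is bilabial, so /ʁ/ must become bilabial as well.
A voiced bilabial fricative is [β], so the surface segment is [β].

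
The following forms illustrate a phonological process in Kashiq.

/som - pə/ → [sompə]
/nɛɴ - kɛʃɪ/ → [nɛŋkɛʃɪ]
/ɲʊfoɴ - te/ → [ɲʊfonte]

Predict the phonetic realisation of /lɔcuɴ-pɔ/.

The data show regressive place assimilation: /ɴ/ → [ŋ] before /k/; /ɴ/ → [n] before /t/. In each pair only place changes, matching the following consonant, while manner and voice stay constant.
Nothing changes in [sompə]: there the adjacent consonants already agree in place (/m/ and /p/ are both bilabial), so this form is consistent with the same rule.
The rule targets /ɴ/ (voiced uvular nasal), which sits before the trigger /p/ (bilabial).
A voiced bilabial nasal is [m], so the surface segment is [m].

[lɔcumpɔ]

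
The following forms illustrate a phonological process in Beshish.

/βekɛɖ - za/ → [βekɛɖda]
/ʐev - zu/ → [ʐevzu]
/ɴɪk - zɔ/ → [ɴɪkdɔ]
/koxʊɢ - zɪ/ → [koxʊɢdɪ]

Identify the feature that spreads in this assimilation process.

manner

Underlying /z/ is realised as [d] next to /ɖ/; /ɖ/ itself does not change.
/z/ is a fricative while /ɖ/ is a stop; the output [d] is a stop, matching the trigger — so the feature that spreads is manner.
The same holds elsewhere in the data: /z/ → [d] after /k/ (fricative → stop, matching a stop); /z/ → [d] after /ɢ/ (fricative → stop, matching a stop) — only manner changes, and always toward the preceding segment.
Nothing changes in [ʐevzu]: there the adjacent consonants already agree in manner (/z/ and /v/ are both fricatives), so this form is consistent with the same rule.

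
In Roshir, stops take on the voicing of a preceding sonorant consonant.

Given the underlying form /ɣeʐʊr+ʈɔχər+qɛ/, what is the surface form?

/ʈ/ is a voiceless retroflex stop. The preceding trigger /r/ is voiced, so /ʈ/ must become voiced as well.
A voiced retroflex stop is [ɖ], so the surface segment is [ɖ].
At the second juncture, /q/ likewise becomes [ɢ] adjacent to /r/.

[ɣeʐʊrɖɔχərɢɛ]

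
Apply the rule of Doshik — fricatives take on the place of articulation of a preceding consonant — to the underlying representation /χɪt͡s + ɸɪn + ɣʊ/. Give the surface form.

/ɸ/ is a voiceless bilabial fricative. The preceding trigger /t͡s/ is alveolar, so /ɸ/ must become alveolar as well.
Changing only its place to alveolar gives [s] — the voiceless alveolar fricative.
At the second juncture, /ɣ/ likewise becomes [z] adjacent to /n/.

[χɪt͡ssɪnzʊ]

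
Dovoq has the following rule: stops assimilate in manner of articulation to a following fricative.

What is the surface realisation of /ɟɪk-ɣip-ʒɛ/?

[ɟɪxɣiɸʒɛ]

/k/ is a voiceless velar stop. The following trigger /ɣ/ is a fricative, so /k/ must become a fricative as well.
A voiceless velar fricative is [x], so the surface segment is [x].
At the second juncture, /p/ likewise becomes [ɸ] adjacent to /ʒ/.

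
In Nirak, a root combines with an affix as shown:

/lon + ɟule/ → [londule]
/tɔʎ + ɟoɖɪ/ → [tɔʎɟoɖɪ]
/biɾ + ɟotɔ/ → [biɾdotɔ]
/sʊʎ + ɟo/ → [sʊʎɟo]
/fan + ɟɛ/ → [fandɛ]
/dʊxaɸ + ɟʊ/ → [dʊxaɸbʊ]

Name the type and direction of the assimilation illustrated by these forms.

The segment that alternates is /ɟ/, which surfaces as [d] when adjacent to /n/.
/ɟ/ is palatal while /n/ is alveolar; the output [d] is alveolar, matching the trigger — so the feature that spreads is place.
Manner and voice are unchanged, so the assimilation is partial, not total.
The same holds elsewhere in the data: /ɟ/ → [d] after /ɾ/ (palatal → alveolar, matching alveolar); /ɟ/ → [b] after /ɸ/ (palatal → bilabial, matching bilabial) — only place changes, and always toward the preceding segment.
Nothing changes in [tɔʎɟoɖɪ], [sʊʎɟo]: there the adjacent consonants already agree in place (/ɟ/ and /ʎ/ are both palatal; /ɟ/ and /ʎ/ are both palatal), so these forms are consistent with the same rule.
The trigger is the preceding segment, so the direction is progressive (perseverative).

progressive place assimilation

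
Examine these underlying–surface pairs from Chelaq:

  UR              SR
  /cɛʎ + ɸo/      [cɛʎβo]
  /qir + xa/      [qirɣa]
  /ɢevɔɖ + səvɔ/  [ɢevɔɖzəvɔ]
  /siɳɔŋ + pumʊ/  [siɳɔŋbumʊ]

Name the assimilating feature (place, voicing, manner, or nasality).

voicing

Underlying /ɸ/ is realised as [β] next to /ʎ/; /ʎ/ itself does not change.
The change voiceless → voiced matches the voicing of the preceding /ʎ/, identifying this as voicing assimilation.
The other alternating forms pattern the same way: /x/ → [ɣ] after /r/ (voiceless → voiced, matching voiced); /s/ → [z] after /ɖ/ (voiceless → voiced, matching voiced); /p/ → [b] after /ŋ/ (voiceless → voiced, matching voiced) — only voicing changes, and always toward the preceding segment.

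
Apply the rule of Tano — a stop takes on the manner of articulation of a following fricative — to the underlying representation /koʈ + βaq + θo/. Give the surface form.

/ʈ/ is a voiceless retroflex stop. The following trigger /β/ is a fricative, so /ʈ/ must become a fricative as well.
A voiceless retroflex fricative is [ʂ], so the surface segment is [ʂ].
The same rule applies at the second boundary: /q/ → [χ] next to /θ/.

[koʂβaχθo]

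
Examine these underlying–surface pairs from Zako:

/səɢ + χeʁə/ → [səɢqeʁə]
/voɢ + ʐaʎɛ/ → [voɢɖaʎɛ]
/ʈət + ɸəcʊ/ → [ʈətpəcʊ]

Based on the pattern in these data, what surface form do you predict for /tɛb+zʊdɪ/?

[tɛbdʊdɪ]

The data show progressive manner assimilation: /χ/ → [q] after /ɢ/; /ʐ/ → [ɖ] after /ɢ/; /ɸ/ → [p] after /t/. In each pair only manner changes, matching the preceding consonant, while place and voice stay constant.
/z/ is a voiced alveolar fricative. The preceding trigger /b/ is a stop, so /z/ must become a stop as well.
A voiced alveolar stop is [d], so the surface segment is [d].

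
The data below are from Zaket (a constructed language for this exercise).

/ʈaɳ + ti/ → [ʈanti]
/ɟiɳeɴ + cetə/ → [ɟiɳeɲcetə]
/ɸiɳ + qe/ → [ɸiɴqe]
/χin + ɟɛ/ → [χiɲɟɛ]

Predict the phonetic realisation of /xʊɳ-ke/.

[xʊŋke]

The data show regressive place assimilation: /ɳ/ → [n] before /t/; /ɴ/ → [ɲ] before /c/; /ɳ/ → [ɴ] before /q/; /n/ → [ɲ] before /ɟ/. In each pair only place changes, matching the following consonant, while manner and voice stay constant.
The rule targets /ɳ/ (voiced retroflex nasal), which sits before the trigger /k/ (velar).
A voiced velar nasal is [ŋ], so the surface segment is [ŋ].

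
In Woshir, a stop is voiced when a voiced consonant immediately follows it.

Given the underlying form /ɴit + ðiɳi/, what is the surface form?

/t/ is a voiceless alveolar stop. The following trigger /ð/ is voiced, so /t/ must become voiced as well.
Changing only its voicing to voiced gives [d] — the voiced alveolar stop.

[ɴidðiɳi]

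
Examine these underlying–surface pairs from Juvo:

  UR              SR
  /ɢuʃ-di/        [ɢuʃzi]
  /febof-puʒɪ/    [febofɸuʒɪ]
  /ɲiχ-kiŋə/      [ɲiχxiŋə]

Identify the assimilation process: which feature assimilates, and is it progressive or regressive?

Comparing underlying and surface forms, /d/ → [z] is the alternation; the neighbouring /ʃ/ is constant.
The change stop → fricative matches the manner of the preceding /ʃ/, identifying this as manner assimilation.
Place and voice are unchanged, so the assimilation is partial, not total.
Checking the remaining alternations: /p/ → [ɸ] after /f/ (stop → fricative, matching a fricative); /k/ → [x] after /χ/ (stop → fricative, matching a fricative) — only manner changes, and always toward the preceding segment.
Since the segment that changes follows the conditioning segment, the assimilation is progressive.

progressive manner assimilation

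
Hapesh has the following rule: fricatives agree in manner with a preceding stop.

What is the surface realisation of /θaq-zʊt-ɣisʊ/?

/z/ is a voiced alveolar fricative. The preceding trigger /q/ is a stop, so /z/ must become a stop as well.
Changing only its manner to stop gives [d] — the voiced alveolar stop.
The same rule applies at the second boundary: /ɣ/ → [g] next to /t/.

[θaqdʊtgisʊ]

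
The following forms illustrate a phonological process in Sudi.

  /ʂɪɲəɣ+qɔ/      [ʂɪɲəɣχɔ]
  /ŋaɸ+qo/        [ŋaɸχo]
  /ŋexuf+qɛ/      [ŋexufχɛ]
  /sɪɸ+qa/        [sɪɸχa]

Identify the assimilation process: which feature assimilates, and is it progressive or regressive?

Comparing underlying and surface forms, /q/ → [χ] is the alternation; the neighbouring /ɣ/ is constant.
/q/ is a stop while /ɣ/ is a fricative; the output [χ] is a fricative, matching the trigger — so the feature that spreads is manner.
Place and voice are unchanged, so the assimilation is partial, not total.
The same holds elsewhere in the data: /q/ → [χ] after /ɸ/ (stop → fricative, matching a fricative); /q/ → [χ] after /f/ (stop → fricative, matching a fricative) — only manner changes, and always toward the preceding segment.
The trigger is the preceding segment, so the direction is progressive (perseverative).

progressive manner assimilation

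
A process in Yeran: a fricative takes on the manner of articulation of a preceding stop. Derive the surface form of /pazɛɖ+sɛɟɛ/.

[pazɛɖtɛɟɛ]

/s/ is a voiceless alveolar fricative. The preceding trigger /ɖ/ is a stop, so /s/ must become a stop as well.
Changing only its manner to stop gives [t] — the voiceless alveolar stop.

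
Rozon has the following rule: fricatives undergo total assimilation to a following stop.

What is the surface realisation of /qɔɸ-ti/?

/ɸ/ is the segment targeted by the rule; it sits immediately before /t/, so it assimilates completely and surfaces as [t].

[qɔtti]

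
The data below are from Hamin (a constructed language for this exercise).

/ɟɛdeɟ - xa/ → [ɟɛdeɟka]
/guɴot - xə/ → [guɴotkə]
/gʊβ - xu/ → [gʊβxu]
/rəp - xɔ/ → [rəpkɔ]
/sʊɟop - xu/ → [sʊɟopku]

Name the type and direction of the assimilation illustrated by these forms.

Underlying /x/ is realised as [k] next to /ɟ/; /ɟ/ itself does not change.
/x/ is a fricative while /ɟ/ is a stop; the output [k] is a stop, matching the trigger — so the feature that spreads is manner.
Place and voice are unchanged, so the assimilation is partial, not total.
The same holds elsewhere in the data: /x/ → [k] after /t/ (fricative → stop, matching a stop); /x/ → [k] after /p/ (fricative → stop, matching a stop) — only manner changes, and always toward the preceding segment.
No alternation appears in [gʊβxu]: there the adjacent consonants already agree in manner (/x/ and /β/ are both fricatives), so this form is consistent with the same rule.
The trigger is the preceding segment, so the direction is progressive (perseverative).

progressive manner assimilation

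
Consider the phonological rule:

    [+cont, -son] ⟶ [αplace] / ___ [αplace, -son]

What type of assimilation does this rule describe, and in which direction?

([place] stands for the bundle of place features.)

regressive place assimilation

The shared variable α links the value of the place features (abbreviated [place]) on the target to the same value on the neighbouring segment, so place is the feature that assimilates.
Since the environment is written after the underscore, the trigger follows the target; the direction is regressive.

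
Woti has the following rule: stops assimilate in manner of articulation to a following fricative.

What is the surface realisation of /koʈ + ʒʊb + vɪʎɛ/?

The rule targets /ʈ/ (voiceless retroflex stop), which sits before the trigger /ʒ/ (fricative).
A voiceless retroflex fricative is [ʂ], so the surface segment is [ʂ].
At the second juncture, /b/ likewise becomes [β] adjacent to /v/.

[koʂʒʊβvɪʎɛ]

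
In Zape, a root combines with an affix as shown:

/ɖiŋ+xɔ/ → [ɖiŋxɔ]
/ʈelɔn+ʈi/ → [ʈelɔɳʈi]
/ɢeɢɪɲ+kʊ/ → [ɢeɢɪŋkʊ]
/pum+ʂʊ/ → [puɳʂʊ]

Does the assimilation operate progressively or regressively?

regressive

Underlying /n/ is realised as [ɳ] next to /ʈ/; /ʈ/ itself does not change.
The change alveolar → retroflex matches the place of the following /ʈ/, identifying this as place assimilation.
The other alternating forms pattern the same way: /ɲ/ → [ŋ] before /k/ (palatal → velar, matching velar); /m/ → [ɳ] before /ʂ/ (bilabial → retroflex, matching retroflex) — only place changes, and always toward the following segment.
No alternation appears in [ɖiŋxɔ]: there the adjacent consonants already agree in place (/ŋ/ and /x/ are both velar), so this form is consistent with the same rule.
The trigger is the following segment, so the direction is regressive (anticipatory).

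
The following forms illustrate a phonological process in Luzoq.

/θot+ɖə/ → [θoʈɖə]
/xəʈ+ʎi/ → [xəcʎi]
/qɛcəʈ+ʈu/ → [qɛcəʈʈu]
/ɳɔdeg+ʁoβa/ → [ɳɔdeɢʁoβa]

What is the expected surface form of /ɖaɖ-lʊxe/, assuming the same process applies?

The data show regressive place assimilation: /t/ → [ʈ] before /ɖ/; /ʈ/ → [c] before /ʎ/; /g/ → [ɢ] before /ʁ/. In each pair only place changes, matching the following consonant, while manner and voice stay constant.
Nothing changes in [qɛcəʈʈu]: there the adjacent consonants already agree in place (/ʈ/ and /ʈ/ are both retroflex), so this form is consistent with the same rule.
/ɖ/ is a voiced retroflex stop. The following trigger /l/ is alveolar, so /ɖ/ must become alveolar as well.
Changing only its place to alveolar gives [d] — the voiced alveolar stop.

[ɖadlʊxe]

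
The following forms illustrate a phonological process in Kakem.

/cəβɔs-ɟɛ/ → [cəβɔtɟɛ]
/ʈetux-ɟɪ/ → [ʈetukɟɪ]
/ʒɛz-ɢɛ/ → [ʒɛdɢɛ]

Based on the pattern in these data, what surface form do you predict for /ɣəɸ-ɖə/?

[ɣəpɖə]

The data show regressive manner assimilation: /s/ → [t] before /ɟ/; /x/ → [k] before /ɟ/; /z/ → [d] before /ɢ/. In each pair only manner changes, matching the following consonant, while place and voice stay constant.
The rule targets /ɸ/ (voiceless bilabial fricative), which sits before the trigger /ɖ/ (stop).
The voiceless bilabial stop is [p], so /ɸ/ → [p].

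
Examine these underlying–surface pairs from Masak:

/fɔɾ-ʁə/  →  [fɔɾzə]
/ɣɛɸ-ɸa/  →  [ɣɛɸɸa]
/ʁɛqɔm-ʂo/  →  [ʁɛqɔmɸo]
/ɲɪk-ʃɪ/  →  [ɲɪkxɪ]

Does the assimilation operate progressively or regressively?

Comparing underlying and surface forms, /ʁ/ → [z] is the alternation; the neighbouring /ɾ/ is constant.
/ʁ/ is uvular while /ɾ/ is alveolar; the output [z] is alveolar, matching the trigger — so the feature that spreads is place.
The same holds elsewhere in the data: /ʂ/ → [ɸ] after /m/ (retroflex → bilabial, matching bilabial); /ʃ/ → [x] after /k/ (postalveolar → velar, matching velar) — only place changes, and always toward the preceding segment.
No alternation appears in [ɣɛɸɸa]: there the adjacent consonants already agree in place (/ɸ/ and /ɸ/ are both bilabial), so this form is consistent with the same rule.
Since the segment that changes follows the conditioning segment, the assimilation is progressive.

progressive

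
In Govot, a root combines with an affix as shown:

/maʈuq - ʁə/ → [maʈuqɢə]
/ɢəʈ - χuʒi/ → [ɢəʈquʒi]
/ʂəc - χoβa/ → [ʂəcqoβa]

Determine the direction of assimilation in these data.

progressive

The segment that alternates is /ʁ/, which surfaces as [ɢ] when adjacent to /q/.
/ʁ/ is a fricative while /q/ is a stop; the output [ɢ] is a stop, matching the trigger — so the feature that spreads is manner.
The same holds elsewhere in the data: /χ/ → [q] after /ʈ/ (fricative → stop, matching a stop); /χ/ → [q] after /c/ (fricative → stop, matching a stop) — only manner changes, and always toward the preceding segment.
Since the segment that changes follows the conditioning segment, the assimilation is progressive.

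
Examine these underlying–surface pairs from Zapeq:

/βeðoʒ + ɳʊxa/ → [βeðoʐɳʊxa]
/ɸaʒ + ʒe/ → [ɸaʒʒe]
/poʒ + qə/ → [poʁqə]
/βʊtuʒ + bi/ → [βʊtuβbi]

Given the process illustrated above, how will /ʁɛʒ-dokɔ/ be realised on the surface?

[ʁɛzdokɔ]

The data show regressive place assimilation: /ʒ/ → [ʐ] before /ɳ/; /ʒ/ → [ʁ] before /q/; /ʒ/ → [β] before /b/. In each pair only place changes, matching the following consonant, while manner and voice stay constant.
No alternation appears in [ɸaʒʒe]: there the adjacent consonants already agree in place (/ʒ/ and /ʒ/ are both postalveolar), so this form is consistent with the same rule.
/ʒ/ is a voiced postalveolar fricative. The following trigger /d/ is alveolar, so /ʒ/ must become alveolar as well.
A voiced alveolar fricative is [z], so the surface segment is [z].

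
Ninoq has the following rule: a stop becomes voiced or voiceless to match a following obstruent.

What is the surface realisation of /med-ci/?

[metci]

The rule targets /d/ (voiced alveolar stop), which sits before the trigger /c/ (voiceless).
A voiceless alveolar stop is [t], so the surface segment is [t].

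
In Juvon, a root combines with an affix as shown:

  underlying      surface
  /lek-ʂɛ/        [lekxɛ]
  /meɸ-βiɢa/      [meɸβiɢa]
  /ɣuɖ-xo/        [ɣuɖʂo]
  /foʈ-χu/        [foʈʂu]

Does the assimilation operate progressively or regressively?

Underlying /ʂ/ is realised as [x] next to /k/; /k/ itself does not change.
The change retroflex → velar matches the place of the preceding /k/, identifying this as place assimilation.
The other alternating forms pattern the same way: /x/ → [ʂ] after /ɖ/ (velar → retroflex, matching retroflex); /χ/ → [ʂ] after /ʈ/ (uvular → retroflex, matching retroflex) — only place changes, and always toward the preceding segment.
No alternation appears in [meɸβiɢa]: there the adjacent consonants already agree in place (/β/ and /ɸ/ are both bilabial), so this form is consistent with the same rule.
Since the segment that changes follows the conditioning segment, the assimilation is progressive.

progressive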